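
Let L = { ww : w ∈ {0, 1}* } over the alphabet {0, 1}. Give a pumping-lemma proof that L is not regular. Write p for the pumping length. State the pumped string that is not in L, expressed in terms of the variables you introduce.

0^{p+k} 1^p 0^p 1^p

Assume L is regular. Let p be the pumping length given by the pumping lemma.
Take w = 0^p 1^p 0^p 1^p = uu where u = 0^p1^p; then w ∈ L and |w| = 4p ≥ p.
Write w = xyz as guaranteed by the lemma, with |xy| ≤ p and |y| ≥ 1.
Because |xy| ≤ p and w begins with p copies of 0, we have y = 0^k with 1 ≤ k ≤ p.
Pump with i = 2: xy^2z = 0^{p+k} 1^p 0^p 1^p, of length 4p+k. Suppose this equals vv. The string starts with 0 and ends with 1, so v does too; thus the boundary between the two copies of v is a 1→0 transition. There is exactly one such transition, at position 2p+k, so |v| = 2p+k and |vv| = 4p+2k ≠ 4p+k since k ≥ 1. So xy^2z ∉ L.
Contradiction. Therefore L is not regular.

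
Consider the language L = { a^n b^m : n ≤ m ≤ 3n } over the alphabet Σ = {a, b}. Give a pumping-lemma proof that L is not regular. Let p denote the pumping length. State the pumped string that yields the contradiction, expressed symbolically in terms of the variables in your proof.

Suppose for contradiction that L is regular, and let p be the pumping length.
Take w = a^p b^p ∈ L (since p ≤ p ≤ 3p), with |w| = 2p ≥ p.
The pumping lemma gives a decomposition w = xyz where |xy| ≤ p and |y| ≥ 1.
Because |xy| ≤ p and w begins with p copies of a, we have y = a^k with 1 ≤ k ≤ p.
Pump with i = 2: xy^2z = a^{p+k} b^p. Now n = p+k > p = m, so the condition n ≤ m fails. Thus xy^2z ∉ L.
This contradicts the pumping lemma, so L is not regular.

a^{p+k} b^p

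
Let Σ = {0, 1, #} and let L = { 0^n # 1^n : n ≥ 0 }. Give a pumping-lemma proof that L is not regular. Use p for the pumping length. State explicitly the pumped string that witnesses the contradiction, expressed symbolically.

Assume L is regular; let p be its pumping constant.
Take w = 0^p # 1^p ∈ L with |w| = 2p+1 ≥ p.
The pumping lemma gives a decomposition w = xyz where |xy| ≤ p and |y| ≥ 1.
The first p characters of w are 0's, so xy (and hence y) consists only of 0's. Write y = 0^k, 1 ≤ k ≤ p.
Pump with i = 2: xy^2z = 0^{p+k} # 1^p, which would require p+k = p. But k ≥ 1, so xy^2z ∉ L.
This is a contradiction; hence L is not regular.

0^{p+k} # 1^p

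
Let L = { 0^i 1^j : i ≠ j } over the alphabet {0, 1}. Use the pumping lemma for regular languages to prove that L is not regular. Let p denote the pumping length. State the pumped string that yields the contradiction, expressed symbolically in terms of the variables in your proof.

0^{p+p!} 1^{p+p!}

Toward a contradiction, assume L is regular with pumping length p.
Choose w = 0^p 1^{p+p!}. Since p ≠ p+p!, w ∈ L; and |w| ≥ p.
The pumping lemma gives a decomposition w = xyz where |xy| ≤ p and |y| ≥ 1.
Since the first p symbols of w are all 0's and |xy| ≤ p, y lies entirely in the leading 0-block: y = 0^k for some k with 1 ≤ k ≤ p.
Since 1 ≤ k ≤ p, k divides p!; set t = 1 + p!/k. Then xy^t z has p + (p!/k)·k = p + p! copies of 0. Now the 0-count equals the 1-count, so i ≠ j fails. So xy^t z = 0^{p+p!} 1^{p+p!} ∉ L.
Contradiction. Therefore L is not regular.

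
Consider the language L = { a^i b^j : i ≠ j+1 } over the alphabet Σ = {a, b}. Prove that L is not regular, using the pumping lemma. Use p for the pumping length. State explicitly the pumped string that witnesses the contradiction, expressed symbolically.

a^{p+p!} b^{p+p!-1}

Suppose for contradiction that L is regular, and let p be the pumping length.
Choose w = a^p b^{p+p!-1}. Since p ≠ (p+p!-1)+1 = p+p!, w ∈ L; and |w| ≥ p.
The pumping lemma gives a decomposition w = xyz where |xy| ≤ p and y is nonempty.
The first p characters of w are a's, so xy (and hence y) consists only of a's. Write y = a^k, 1 ≤ k ≤ p.
Since 1 ≤ k ≤ p, k divides p!; set t = 1 + p!/k. Then xy^t z has p + (p!/k)·k = p + p! copies of a. Now the a-count is p+p! and (b-count)+1 = (p+p!-1)+1 = p+p!, so i ≠ j+1 fails. So xy^t z = a^{p+p!} b^{p+p!-1} ∉ L.
This is a contradiction; hence L is not regular.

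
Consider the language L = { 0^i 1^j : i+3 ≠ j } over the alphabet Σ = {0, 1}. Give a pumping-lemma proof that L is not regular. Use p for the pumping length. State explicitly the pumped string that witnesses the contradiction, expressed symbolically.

Suppose for contradiction that L is regular, and let p be the pumping length.
Choose w = 0^p 1^{p+p!+3}. Since p ≠ (p+p!+3)-3 = p+p!, w ∈ L; and |w| ≥ p.
By the pumping lemma, w = xyz with |xy| ≤ p and |y| ≥ 1.
Since the first p symbols of w are all 0's and |xy| ≤ p, y lies entirely in the leading 0-block: y = 0^k for some k with 1 ≤ k ≤ p.
Since 1 ≤ k ≤ p, k divides p!; set t = 1 + p!/k. Then xy^t z has p + (p!/k)·k = p + p! copies of 0. Now the 0-count is p+p! and (1-count)-3 = (p+p!+3)-3 = p+p!, so i+3 ≠ j fails. So xy^t z = 0^{p+p!} 1^{p+p!+3} ∉ L.
This contradicts the pumping lemma, so L is not regular.

0^{p+p!} 1^{p+p!+3}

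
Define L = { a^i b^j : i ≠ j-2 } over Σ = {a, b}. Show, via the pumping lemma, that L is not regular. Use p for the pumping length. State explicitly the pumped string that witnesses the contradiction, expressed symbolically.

Assume L is regular; let p be its pumping constant.
Choose w = a^p b^{p+p!+2}. Since p ≠ (p+p!+2)-2 = p+p!, w ∈ L; and |w| ≥ p.
Write w = xyz as guaranteed by the lemma, with |xy| ≤ p and y is nonempty.
Since the first p symbols of w are all a's and |xy| ≤ p, y lies entirely in the leading a-block: y = a^k for some k with 1 ≤ k ≤ p.
Since 1 ≤ k ≤ p, k divides p!; set t = 1 + p!/k. Then xy^t z has p + (p!/k)·k = p + p! copies of a. Now the a-count is p+p! and (b-count)-2 = (p+p!+2)-2 = p+p!, so i ≠ j-2 fails. So xy^t z = a^{p+p!} b^{p+p!+2} ∉ L.
This contradicts the pumping lemma, so L is not regular.

a^{p+p!} b^{p+p!+2}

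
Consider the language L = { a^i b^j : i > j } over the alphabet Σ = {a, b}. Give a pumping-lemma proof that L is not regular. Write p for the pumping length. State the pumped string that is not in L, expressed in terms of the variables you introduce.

a^{p+1-k} b^p

Assume L is regular. Let p be the pumping length given by the pumping lemma.
Choose w = a^{p+1} b^p ∈ L, with |w| = 2p+1 ≥ p.
By the pumping lemma, w = xyz with |xy| ≤ p and y is nonempty.
Since the first p symbols of w are all a's and |xy| ≤ p, y lies entirely in the leading a-block: y = a^k for some k with 1 ≤ k ≤ p.
Consider xy^0z = xz = a^{p+1-k} b^p. Since k ≥ 1, the a-count p+1-k is at most p, so i > j fails; thus xz ∉ L.
This is a contradiction; hence L is not regular.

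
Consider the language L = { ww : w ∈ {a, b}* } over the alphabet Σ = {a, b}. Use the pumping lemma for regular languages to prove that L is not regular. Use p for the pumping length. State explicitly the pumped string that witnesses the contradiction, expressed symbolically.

a^{p+k} b^p a^p b^p

Suppose for contradiction that L is regular, and let p be the pumping length.
Take w = a^p b^p a^p b^p = uu where u = a^pb^p; then w ∈ L and |w| = 4p ≥ p.
Write w = xyz as guaranteed by the lemma, with |xy| ≤ p and y is nonempty.
Since the first p symbols of w are all a's and |xy| ≤ p, y lies entirely in the leading a-block: y = a^k for some k with 1 ≤ k ≤ p.
Pump with i = 2: xy^2z = a^{p+k} b^p a^p b^p, of length 4p+k. Suppose this equals vv. The string starts with a and ends with b, so v does too; thus the boundary between the two copies of v is a b→a transition. There is exactly one such transition, at position 2p+k, so |v| = 2p+k and |vv| = 4p+2k ≠ 4p+k since k ≥ 1. So xy^2z ∉ L.
This contradicts the pumping lemma, so L is not regular.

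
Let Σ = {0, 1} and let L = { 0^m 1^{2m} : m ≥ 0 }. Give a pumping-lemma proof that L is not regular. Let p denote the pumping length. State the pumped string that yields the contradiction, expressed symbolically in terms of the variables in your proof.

Assume L is regular. Let p be the pumping length given by the pumping lemma.
Choose w = 0^p 1^{2p}, which is in L with |w| = 3p ≥ p.
Write w = xyz as guaranteed by the lemma, with |xy| ≤ p and |y| > 0.
Since the first p symbols of w are all 0's and |xy| ≤ p, y lies entirely in the leading 0-block: y = 0^k for some k with 1 ≤ k ≤ p.
Pump with i = 2: xy^2z = 0^{p+k} 1^{2p}. For this to lie in L we would need 2p = 2(p+k), which forces k = 0. But k ≥ 1, so xy^2z ∉ L.
Contradiction. Therefore L is not regular.

0^{p+k} 1^{2p}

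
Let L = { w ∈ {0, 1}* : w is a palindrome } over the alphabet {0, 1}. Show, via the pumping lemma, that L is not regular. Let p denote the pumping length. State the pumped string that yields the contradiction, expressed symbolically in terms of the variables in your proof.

0^{p+k} 1 0^p

Assume L is regular; let p be its pumping constant.
Take w = 0^p 1 0^p, a palindrome of length 2p+1 ≥ p.
By the pumping lemma, w = xyz with |xy| ≤ p and |y| ≥ 1.
Because |xy| ≤ p and w begins with p copies of 0, we have y = 0^k with 1 ≤ k ≤ p.
Pump with i = 2: xy^2z = 0^{p+k} 1 0^p. Its reverse is 0^p 1 0^{p+k}, which differs from xy^2z since k ≥ 1. So xy^2z is not a palindrome and xy^2z ∉ L.
This is a contradiction; hence L is not regular.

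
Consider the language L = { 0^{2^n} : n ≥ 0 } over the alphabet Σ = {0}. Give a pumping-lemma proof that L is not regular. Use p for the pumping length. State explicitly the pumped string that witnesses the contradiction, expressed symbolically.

0^{2^p+k}

Assume L is regular; let p be its pumping constant.
Take w = 0^{2^p} ∈ L with |w| = 2^p ≥ p.
Write w = xyz as guaranteed by the lemma, with |xy| ≤ p and |y| > 0.
Then y = 0^k for some k with 1 ≤ k ≤ p.
Pump with i = 2: xy^2z = 0^{2^p+k}. Since 1 ≤ k ≤ p < 2^p, we have 2^p < 2^p+k < 2^{p+1}, so 2^p+k is not a power of 2. So xy^2z ∉ L.
Contradiction. Therefore L is not regular.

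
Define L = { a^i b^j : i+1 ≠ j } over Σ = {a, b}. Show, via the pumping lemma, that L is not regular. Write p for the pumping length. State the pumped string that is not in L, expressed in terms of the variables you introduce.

a^{p+p!} b^{p+p!+1}

Suppose for contradiction that L is regular, and let p be the pumping length.
Choose w = a^p b^{p+p!+1}. Since p ≠ (p+p!+1)-1 = p+p!, w ∈ L; and |w| ≥ p.
Write w = xyz as guaranteed by the lemma, with |xy| ≤ p and |y| ≥ 1.
Since the first p symbols of w are all a's and |xy| ≤ p, y lies entirely in the leading a-block: y = a^k for some k with 1 ≤ k ≤ p.
Since 1 ≤ k ≤ p, k divides p!; set t = 1 + p!/k. Then xy^t z has p + (p!/k)·k = p + p! copies of a. Now the a-count is p+p! and (b-count)-1 = (p+p!+1)-1 = p+p!, so i+1 ≠ j fails. So xy^t z = a^{p+p!} b^{p+p!+1} ∉ L.
This is a contradiction; hence L is not regular.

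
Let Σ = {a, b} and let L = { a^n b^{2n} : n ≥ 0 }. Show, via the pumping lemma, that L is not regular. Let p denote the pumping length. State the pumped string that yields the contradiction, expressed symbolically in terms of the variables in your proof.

Suppose for contradiction that L is regular, and let p be the pumping length.
Choose w = a^p b^{2p}, which is in L with |w| = 3p ≥ p.
By the pumping lemma, w = xyz with |xy| ≤ p and y is nonempty.
Because |xy| ≤ p and w begins with p copies of a, we have y = a^k with 1 ≤ k ≤ p.
Pump with i = 2: xy^2z = a^{p+k} b^{2p}. For this to lie in L we would need 2p = 2(p+k), which forces k = 0. But k ≥ 1, so xy^2z ∉ L.
Contradiction. Therefore L is not regular.

a^{p+k} b^{2p}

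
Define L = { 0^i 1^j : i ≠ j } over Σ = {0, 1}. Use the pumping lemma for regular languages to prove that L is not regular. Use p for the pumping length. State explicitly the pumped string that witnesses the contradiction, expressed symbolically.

0^{p+p!} 1^{p+p!}

Assume L is regular. Let p be the pumping length given by the pumping lemma.
Choose w = 0^p 1^{p+p!}. Since p ≠ p+p!, w ∈ L; and |w| ≥ p.
By the pumping lemma, w = xyz with |xy| ≤ p and |y| ≥ 1.
The first p characters of w are 0's, so xy (and hence y) consists only of 0's. Write y = 0^k, 1 ≤ k ≤ p.
Since 1 ≤ k ≤ p, k divides p!; set t = 1 + p!/k. Then xy^t z has p + (p!/k)·k = p + p! copies of 0. Now the 0-count equals the 1-count, so i ≠ j fails. So xy^t z = 0^{p+p!} 1^{p+p!} ∉ L.
This is a contradiction; hence L is not regular.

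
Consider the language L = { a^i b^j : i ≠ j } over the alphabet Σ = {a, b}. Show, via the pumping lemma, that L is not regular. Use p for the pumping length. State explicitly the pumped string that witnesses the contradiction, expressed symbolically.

a^{p+p!} b^{p+p!}

Assume L is regular; let p be its pumping constant.
Choose w = a^p b^{p+p!}. Since p ≠ p+p!, w ∈ L; and |w| ≥ p.
Write w = xyz as guaranteed by the lemma, with |xy| ≤ p and y is nonempty.
Since the first p symbols of w are all a's and |xy| ≤ p, y lies entirely in the leading a-block: y = a^k for some k with 1 ≤ k ≤ p.
Since 1 ≤ k ≤ p, k divides p!; set t = 1 + p!/k. Then xy^t z has p + (p!/k)·k = p + p! copies of a. Now the a-count equals the b-count, so i ≠ j fails. So xy^t z = a^{p+p!} b^{p+p!} ∉ L.
Contradiction. Therefore L is not regular.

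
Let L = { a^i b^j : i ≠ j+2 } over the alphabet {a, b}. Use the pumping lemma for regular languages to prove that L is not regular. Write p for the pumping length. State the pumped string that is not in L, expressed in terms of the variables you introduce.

Suppose for contradiction that L is regular, and let p be the pumping length.
Choose w = a^p b^{p+p!-2}. Since p ≠ (p+p!-2)+2 = p+p!, w ∈ L; and |w| ≥ p.
By the pumping lemma, w = xyz with |xy| ≤ p and |y| ≥ 1.
Because |xy| ≤ p and w begins with p copies of a, we have y = a^k with 1 ≤ k ≤ p.
Since 1 ≤ k ≤ p, k divides p!; set t = 1 + p!/k. Then xy^t z has p + (p!/k)·k = p + p! copies of a. Now the a-count is p+p! and (b-count)+2 = (p+p!-2)+2 = p+p!, so i ≠ j+2 fails. So xy^t z = a^{p+p!} b^{p+p!-2} ∉ L.
This contradicts the pumping lemma, so L is not regular.

a^{p+p!} b^{p+p!-2}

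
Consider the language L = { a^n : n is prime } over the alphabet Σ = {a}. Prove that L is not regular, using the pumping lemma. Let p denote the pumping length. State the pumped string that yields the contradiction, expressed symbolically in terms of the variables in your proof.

a^{q(1+k)}

Assume L is regular. Let p be the pumping length given by the pumping lemma.
Let q be a prime with q ≥ p+2 (infinitely many primes exist), and take w = a^q ∈ L with |w| = q ≥ p.
Write w = xyz as guaranteed by the lemma, with |xy| ≤ p and |y| > 0.
Then y = a^k for some k with 1 ≤ k ≤ p.
Since 1 ≤ k ≤ p, |xz| = q-k. Pump with i = q+1: |xy^{q+1}z| = (q-k)+(q+1)k = q+qk = q(1+k), which is composite (both factors ≥ 2). So xy^{q+1}z = a^{q(1+k)} ∉ L.
This is a contradiction; hence L is not regular.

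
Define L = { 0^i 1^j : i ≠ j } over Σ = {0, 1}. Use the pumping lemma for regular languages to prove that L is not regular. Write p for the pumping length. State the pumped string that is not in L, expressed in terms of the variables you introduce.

Toward a contradiction, assume L is regular with pumping length p.
Choose w = 0^p 1^{p+p!}. Since p ≠ p+p!, w ∈ L; and |w| ≥ p.
The pumping lemma gives a decomposition w = xyz where |xy| ≤ p and y is nonempty.
Since the first p symbols of w are all 0's and |xy| ≤ p, y lies entirely in the leading 0-block: y = 0^k for some k with 1 ≤ k ≤ p.
Since 1 ≤ k ≤ p, k divides p!; set t = 1 + p!/k. Then xy^t z has p + (p!/k)·k = p + p! copies of 0. Now the 0-count equals the 1-count, so i ≠ j fails. So xy^t z = 0^{p+p!} 1^{p+p!} ∉ L.
Contradiction. Therefore L is not regular.

0^{p+p!} 1^{p+p!}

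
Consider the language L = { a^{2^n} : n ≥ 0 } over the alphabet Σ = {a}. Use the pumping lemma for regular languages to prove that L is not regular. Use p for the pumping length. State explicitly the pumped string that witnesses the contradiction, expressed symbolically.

Toward a contradiction, assume L is regular with pumping length p.
Take w = a^{2^p} ∈ L with |w| = 2^p ≥ p.
Write w = xyz as guaranteed by the lemma, with |xy| ≤ p and y is nonempty.
Then y = a^k for some k with 1 ≤ k ≤ p.
Pump with i = 2: xy^2z = a^{2^p+k}. Since 1 ≤ k ≤ p < 2^p, we have 2^p < 2^p+k < 2^{p+1}, so 2^p+k is not a power of 2. So xy^2z ∉ L.
This is a contradiction; hence L is not regular.

a^{2^p+k}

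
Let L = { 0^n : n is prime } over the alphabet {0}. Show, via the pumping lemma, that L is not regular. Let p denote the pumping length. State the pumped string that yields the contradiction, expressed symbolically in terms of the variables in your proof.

0^{q(1+k)}

Suppose for contradiction that L is regular, and let p be the pumping length.
Let q be a prime with q ≥ p+2 (infinitely many primes exist), and take w = 0^q ∈ L with |w| = q ≥ p.
Write w = xyz as guaranteed by the lemma, with |xy| ≤ p and |y| ≥ 1.
Then y = 0^k for some k with 1 ≤ k ≤ p.
Since 1 ≤ k ≤ p, |xz| = q-k. Pump with i = q+1: |xy^{q+1}z| = (q-k)+(q+1)k = q+qk = q(1+k), which is composite (both factors ≥ 2). So xy^{q+1}z = 0^{q(1+k)} ∉ L.
This contradicts the pumping lemma, so L is not regular.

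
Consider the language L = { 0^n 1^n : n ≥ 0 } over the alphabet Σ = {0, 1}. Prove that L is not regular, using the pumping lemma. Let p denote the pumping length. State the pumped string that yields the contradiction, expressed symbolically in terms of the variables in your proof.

0^{p+k} 1^p

Assume L is regular; let p be its pumping constant.
Let w = 0^p 1^p ∈ L; note |w| = 2p ≥ p.
The pumping lemma gives a decomposition w = xyz where |xy| ≤ p and |y| > 0.
Since the first p symbols of w are all 0's and |xy| ≤ p, y lies entirely in the leading 0-block: y = 0^k for some k with 1 ≤ k ≤ p.
Pump with i = 2: xy^2z = 0^{p+k} 1^p. For this to lie in L we would need p = p+k, which forces k = 0. But k ≥ 1, so xy^2z ∉ L.
This contradicts the pumping lemma, so L is not regular.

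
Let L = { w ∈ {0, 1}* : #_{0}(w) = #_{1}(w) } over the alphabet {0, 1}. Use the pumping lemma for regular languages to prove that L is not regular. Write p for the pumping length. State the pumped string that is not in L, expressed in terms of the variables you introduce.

0^{p+k} 1^p

Suppose for contradiction that L is regular, and let p be the pumping length.
Choose w = 0^p 1^p ∈ L with |w| = 2p ≥ p.
Write w = xyz as guaranteed by the lemma, with |xy| ≤ p and |y| ≥ 1.
The first p characters of w are 0's, so xy (and hence y) consists only of 0's. Write y = 0^k, 1 ≤ k ≤ p.
Pump with i = 2: xy^2z = 0^{p+k} 1^p has p+k occurrences of 0 but only p of 1. Since k ≥ 1 the counts differ, so xy^2z ∉ L.
Contradiction. Therefore L is not regular.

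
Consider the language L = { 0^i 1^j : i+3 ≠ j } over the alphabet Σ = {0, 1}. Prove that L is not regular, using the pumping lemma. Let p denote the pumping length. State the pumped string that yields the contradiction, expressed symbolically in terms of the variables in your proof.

0^{p+p!} 1^{p+p!+3}

Suppose for contradiction that L is regular, and let p be the pumping length.
Choose w = 0^p 1^{p+p!+3}. Since p ≠ (p+p!+3)-3 = p+p!, w ∈ L; and |w| ≥ p.
The pumping lemma gives a decomposition w = xyz where |xy| ≤ p and y is nonempty.
Since the first p symbols of w are all 0's and |xy| ≤ p, y lies entirely in the leading 0-block: y = 0^k for some k with 1 ≤ k ≤ p.
Since 1 ≤ k ≤ p, k divides p!; set t = 1 + p!/k. Then xy^t z has p + (p!/k)·k = p + p! copies of 0. Now the 0-count is p+p! and (1-count)-3 = (p+p!+3)-3 = p+p!, so i+3 ≠ j fails. So xy^t z = 0^{p+p!} 1^{p+p!+3} ∉ L.
Contradiction. Therefore L is not regular.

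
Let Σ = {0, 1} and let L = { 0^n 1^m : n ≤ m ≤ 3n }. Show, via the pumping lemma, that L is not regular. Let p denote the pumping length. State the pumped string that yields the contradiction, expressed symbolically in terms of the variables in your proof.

0^{p+k} 1^p

Suppose for contradiction that L is regular, and let p be the pumping length.
Take w = 0^p 1^p ∈ L (since p ≤ p ≤ 3p), with |w| = 2p ≥ p.
By the pumping lemma, w = xyz with |xy| ≤ p and |y| > 0.
Since the first p symbols of w are all 0's and |xy| ≤ p, y lies entirely in the leading 0-block: y = 0^k for some k with 1 ≤ k ≤ p.
Pump with i = 2: xy^2z = 0^{p+k} 1^p. Now n = p+k > p = m, so the condition n ≤ m fails. Thus xy^2z ∉ L.
This is a contradiction; hence L is not regular.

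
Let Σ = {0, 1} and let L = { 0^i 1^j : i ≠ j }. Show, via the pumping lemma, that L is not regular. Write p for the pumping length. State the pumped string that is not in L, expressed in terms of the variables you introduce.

Suppose for contradiction that L is regular, and let p be the pumping length.
Choose w = 0^p 1^{p+p!}. Since p ≠ p+p!, w ∈ L; and |w| ≥ p.
The pumping lemma gives a decomposition w = xyz where |xy| ≤ p and |y| ≥ 1.
The first p characters of w are 0's, so xy (and hence y) consists only of 0's. Write y = 0^k, 1 ≤ k ≤ p.
Since 1 ≤ k ≤ p, k divides p!; set t = 1 + p!/k. Then xy^t z has p + (p!/k)·k = p + p! copies of 0. Now the 0-count equals the 1-count, so i ≠ j fails. So xy^t z = 0^{p+p!} 1^{p+p!} ∉ L.
This is a contradiction; hence L is not regular.

0^{p+p!} 1^{p+p!}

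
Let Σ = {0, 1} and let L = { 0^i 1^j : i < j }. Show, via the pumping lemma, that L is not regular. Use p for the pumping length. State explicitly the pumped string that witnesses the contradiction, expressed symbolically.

0^{p+k} 1^{p+1}

Toward a contradiction, assume L is regular with pumping length p.
Choose w = 0^p 1^{p+1} ∈ L, with |w| = 2p+1 ≥ p.
Write w = xyz as guaranteed by the lemma, with |xy| ≤ p and |y| > 0.
Because |xy| ≤ p and w begins with p copies of 0, we have y = 0^k with 1 ≤ k ≤ p.
Consider xy^2z = 0^{p+k} 1^{p+1}. Since k ≥ 1, the 0-count p+k is at least p+1, so i < j fails; thus xy^2z ∉ L.
This contradicts the pumping lemma, so L is not regular.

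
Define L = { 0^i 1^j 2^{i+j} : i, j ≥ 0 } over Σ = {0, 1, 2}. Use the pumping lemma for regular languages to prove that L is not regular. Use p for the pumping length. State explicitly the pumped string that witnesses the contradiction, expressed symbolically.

Toward a contradiction, assume L is regular with pumping length p.
Take w = 0^p 1^p 2^{2p} ∈ L (with i=j=p, i+j=2p), |w| = 4p ≥ p.
The pumping lemma gives a decomposition w = xyz where |xy| ≤ p and |y| > 0.
The first p characters of w are 0's, so xy (and hence y) consists only of 0's. Write y = 0^k, 1 ≤ k ≤ p.
Consider xy^2z = 0^{p+k} 1^p 2^{2p}. Now the 0- and 1-counts sum to 2p+k, but the 2-count is 2p ≠ 2p+k. So xy^2z ∉ L.
Contradiction. Therefore L is not regular.

0^{p+k} 1^p 2^{2p}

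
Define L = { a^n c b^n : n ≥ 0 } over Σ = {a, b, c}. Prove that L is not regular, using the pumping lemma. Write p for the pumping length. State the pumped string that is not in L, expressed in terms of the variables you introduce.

a^{p+k} c b^p

Assume L is regular; let p be its pumping constant.
Take w = a^p c b^p ∈ L with |w| = 2p+1 ≥ p.
By the pumping lemma, w = xyz with |xy| ≤ p and |y| ≥ 1.
Because |xy| ≤ p and w begins with p copies of a, we have y = a^k with 1 ≤ k ≤ p.
Pump with i = 2: xy^2z = a^{p+k} c b^p, which would require p+k = p. But k ≥ 1, so xy^2z ∉ L.
This contradicts the pumping lemma, so L is not regular.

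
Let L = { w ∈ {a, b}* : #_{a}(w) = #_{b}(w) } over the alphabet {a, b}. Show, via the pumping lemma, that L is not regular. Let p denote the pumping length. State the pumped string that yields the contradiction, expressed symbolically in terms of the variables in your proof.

Assume L is regular; let p be its pumping constant.
Choose w = a^p b^p ∈ L with |w| = 2p ≥ p.
By the pumping lemma, w = xyz with |xy| ≤ p and |y| > 0.
Because |xy| ≤ p and w begins with p copies of a, we have y = a^k with 1 ≤ k ≤ p.
Pump with i = 2: xy^2z = a^{p+k} b^p has p+k occurrences of a but only p of b. Since k ≥ 1 the counts differ, so xy^2z ∉ L.
This is a contradiction; hence L is not regular.

a^{p+k} b^p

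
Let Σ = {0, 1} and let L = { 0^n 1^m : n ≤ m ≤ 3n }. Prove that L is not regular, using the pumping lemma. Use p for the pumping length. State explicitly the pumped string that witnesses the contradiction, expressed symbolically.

Suppose for contradiction that L is regular, and let p be the pumping length.
Take w = 0^p 1^p ∈ L (since p ≤ p ≤ 3p), with |w| = 2p ≥ p.
By the pumping lemma, w = xyz with |xy| ≤ p and |y| > 0.
The first p characters of w are 0's, so xy (and hence y) consists only of 0's. Write y = 0^k, 1 ≤ k ≤ p.
Pump with i = 2: xy^2z = 0^{p+k} 1^p. Now n = p+k > p = m, so the condition n ≤ m fails. Thus xy^2z ∉ L.
This contradicts the pumping lemma, so L is not regular.

0^{p+k} 1^p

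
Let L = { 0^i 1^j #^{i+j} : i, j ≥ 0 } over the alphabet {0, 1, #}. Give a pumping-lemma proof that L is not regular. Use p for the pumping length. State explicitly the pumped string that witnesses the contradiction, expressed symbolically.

0^{p+k} 1^p #^{2p}

Suppose for contradiction that L is regular, and let p be the pumping length.
Take w = 0^p 1^p #^{2p} ∈ L (with i=j=p, i+j=2p), |w| = 4p ≥ p.
Write w = xyz as guaranteed by the lemma, with |xy| ≤ p and |y| ≥ 1.
Because |xy| ≤ p and w begins with p copies of 0, we have y = 0^k with 1 ≤ k ≤ p.
Consider xy^2z = 0^{p+k} 1^p #^{2p}. Now the 0- and 1-counts sum to 2p+k, but the #-count is 2p ≠ 2p+k. So xy^2z ∉ L.
This contradicts the pumping lemma, so L is not regular.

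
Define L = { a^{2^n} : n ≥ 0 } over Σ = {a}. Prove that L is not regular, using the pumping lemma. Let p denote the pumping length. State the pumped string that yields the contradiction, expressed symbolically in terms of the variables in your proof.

Assume L is regular; let p be its pumping constant.
Take w = a^{2^p} ∈ L with |w| = 2^p ≥ p.
The pumping lemma gives a decomposition w = xyz where |xy| ≤ p and y is nonempty.
Then y = a^k for some k with 1 ≤ k ≤ p.
Pump with i = 2: xy^2z = a^{2^p+k}. Since 1 ≤ k ≤ p < 2^p, we have 2^p < 2^p+k < 2^{p+1}, so 2^p+k is not a power of 2. So xy^2z ∉ L.
This is a contradiction; hence L is not regular.

a^{2^p+k}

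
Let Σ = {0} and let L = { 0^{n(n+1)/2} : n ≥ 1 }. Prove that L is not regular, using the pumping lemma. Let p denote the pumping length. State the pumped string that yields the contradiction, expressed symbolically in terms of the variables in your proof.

0^{p(p+1)/2+k}

Toward a contradiction, assume L is regular with pumping length p.
Take w = 0^{p(p+1)/2} ∈ L with |w| = p(p+1)/2 ≥ p.
The pumping lemma gives a decomposition w = xyz where |xy| ≤ p and y is nonempty.
Then y = 0^k for some k with 1 ≤ k ≤ p.
Pump with i = 2: xy^2z = 0^{p(p+1)/2+k}. Since 1 ≤ k ≤ p, p(p+1)/2 < p(p+1)/2+k ≤ p(p+1)/2+p < (p+1)(p+2)/2, so p(p+1)/2+k is strictly between consecutive triangular numbers. So xy^2z ∉ L.
This contradicts the pumping lemma, so L is not regular.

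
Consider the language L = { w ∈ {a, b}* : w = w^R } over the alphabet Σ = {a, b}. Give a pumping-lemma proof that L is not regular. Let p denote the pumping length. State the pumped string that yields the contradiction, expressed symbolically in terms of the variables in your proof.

a^{p+k} b a^p

Assume L is regular; let p be its pumping constant.
Take w = a^p b a^p, a palindrome of length 2p+1 ≥ p.
Write w = xyz as guaranteed by the lemma, with |xy| ≤ p and |y| > 0.
The first p characters of w are a's, so xy (and hence y) consists only of a's. Write y = a^k, 1 ≤ k ≤ p.
Pump with i = 2: xy^2z = a^{p+k} b a^p. Its reverse is a^p b a^{p+k}, which differs from xy^2z since k ≥ 1. So xy^2z is not a palindrome and xy^2z ∉ L.
This contradicts the pumping lemma, so L is not regular.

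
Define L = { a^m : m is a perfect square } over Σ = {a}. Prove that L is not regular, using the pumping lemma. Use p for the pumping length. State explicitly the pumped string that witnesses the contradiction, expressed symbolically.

a^{p²+k}

Assume L is regular; let p be its pumping constant.
Take w = a^{p²} ∈ L with |w| = p² ≥ p.
By the pumping lemma, w = xyz with |xy| ≤ p and |y| ≥ 1.
Then y = a^k for some k with 1 ≤ k ≤ p.
Pump with i = 2: xy^2z = a^{p²+k}. Since 1 ≤ k ≤ p, p² < p²+k ≤ p²+p < (p+1)², so p²+k lies strictly between consecutive squares and is not a perfect square. So xy^2z ∉ L.
This is a contradiction; hence L is not regular.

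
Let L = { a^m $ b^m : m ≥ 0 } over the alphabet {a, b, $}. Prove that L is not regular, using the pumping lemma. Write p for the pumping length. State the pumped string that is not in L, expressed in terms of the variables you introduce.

Suppose for contradiction that L is regular, and let p be the pumping length.
Take w = a^p $ b^p ∈ L with |w| = 2p+1 ≥ p.
The pumping lemma gives a decomposition w = xyz where |xy| ≤ p and y is nonempty.
Since the first p symbols of w are all a's and |xy| ≤ p, y lies entirely in the leading a-block: y = a^k for some k with 1 ≤ k ≤ p.
Pump with i = 2: xy^2z = a^{p+k} $ b^p, which would require p+k = p. But k ≥ 1, so xy^2z ∉ L.
This is a contradiction; hence L is not regular.

a^{p+k} $ b^p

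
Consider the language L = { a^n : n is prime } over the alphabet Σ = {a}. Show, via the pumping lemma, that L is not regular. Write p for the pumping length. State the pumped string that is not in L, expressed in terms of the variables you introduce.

Toward a contradiction, assume L is regular with pumping length p.
Let q be a prime with q ≥ p+2 (infinitely many primes exist), and take w = a^q ∈ L with |w| = q ≥ p.
Write w = xyz as guaranteed by the lemma, with |xy| ≤ p and |y| > 0.
Then y = a^k for some k with 1 ≤ k ≤ p.
Since 1 ≤ k ≤ p, |xz| = q-k. Pump with i = q+1: |xy^{q+1}z| = (q-k)+(q+1)k = q+qk = q(1+k), which is composite (both factors ≥ 2). So xy^{q+1}z = a^{q(1+k)} ∉ L.
This is a contradiction; hence L is not regular.

a^{q(1+k)}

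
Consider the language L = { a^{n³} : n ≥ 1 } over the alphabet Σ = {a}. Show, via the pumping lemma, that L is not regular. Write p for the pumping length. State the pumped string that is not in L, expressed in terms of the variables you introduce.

Toward a contradiction, assume L is regular with pumping length p.
Take w = a^{p³} ∈ L with |w| = p³ ≥ p.
By the pumping lemma, w = xyz with |xy| ≤ p and y is nonempty.
Then y = a^k for some k with 1 ≤ k ≤ p.
Pump with i = 2: xy^2z = a^{p³+k}. Since 1 ≤ k ≤ p, p³ < p³+k ≤ p³+p < p³+3p²+3p+1 = (p+1)³, so p³+k is not a perfect cube. So xy^2z ∉ L.
This contradicts the pumping lemma, so L is not regular.

a^{p³+k}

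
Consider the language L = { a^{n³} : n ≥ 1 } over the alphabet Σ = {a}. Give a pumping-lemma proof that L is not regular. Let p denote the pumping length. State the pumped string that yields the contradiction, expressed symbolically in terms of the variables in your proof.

Toward a contradiction, assume L is regular with pumping length p.
Take w = a^{p³} ∈ L with |w| = p³ ≥ p.
The pumping lemma gives a decomposition w = xyz where |xy| ≤ p and y is nonempty.
Then y = a^k for some k with 1 ≤ k ≤ p.
Pump with i = 2: xy^2z = a^{p³+k}. Since 1 ≤ k ≤ p, p³ < p³+k ≤ p³+p < p³+3p²+3p+1 = (p+1)³, so p³+k is not a perfect cube. So xy^2z ∉ L.
This contradicts the pumping lemma, so L is not regular.

a^{p³+k}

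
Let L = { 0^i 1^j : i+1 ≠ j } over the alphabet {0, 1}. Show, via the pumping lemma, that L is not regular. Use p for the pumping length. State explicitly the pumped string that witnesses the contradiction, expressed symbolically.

0^{p+p!} 1^{p+p!+1}

Suppose for contradiction that L is regular, and let p be the pumping length.
Choose w = 0^p 1^{p+p!+1}. Since p ≠ (p+p!+1)-1 = p+p!, w ∈ L; and |w| ≥ p.
The pumping lemma gives a decomposition w = xyz where |xy| ≤ p and |y| ≥ 1.
Since the first p symbols of w are all 0's and |xy| ≤ p, y lies entirely in the leading 0-block: y = 0^k for some k with 1 ≤ k ≤ p.
Since 1 ≤ k ≤ p, k divides p!; set t = 1 + p!/k. Then xy^t z has p + (p!/k)·k = p + p! copies of 0. Now the 0-count is p+p! and (1-count)-1 = (p+p!+1)-1 = p+p!, so i+1 ≠ j fails. So xy^t z = 0^{p+p!} 1^{p+p!+1} ∉ L.
This is a contradiction; hence L is not regular.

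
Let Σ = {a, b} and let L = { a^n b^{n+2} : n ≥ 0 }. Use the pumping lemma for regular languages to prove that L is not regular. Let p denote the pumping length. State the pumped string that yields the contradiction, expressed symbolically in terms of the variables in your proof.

a^{p+k} b^{p+2}

Assume L is regular. Let p be the pumping length given by the pumping lemma.
Choose w = a^p b^{p+2}, which is in L with |w| = 2p+2 ≥ p.
Write w = xyz as guaranteed by the lemma, with |xy| ≤ p and |y| ≥ 1.
Since the first p symbols of w are all a's and |xy| ≤ p, y lies entirely in the leading a-block: y = a^k for some k with 1 ≤ k ≤ p.
Pump with i = 2: xy^2z = a^{p+k} b^{p+2}. For this to lie in L we would need p+2 = (p+k)+2, which forces k = 0. But k ≥ 1, so xy^2z ∉ L.
This is a contradiction; hence L is not regular.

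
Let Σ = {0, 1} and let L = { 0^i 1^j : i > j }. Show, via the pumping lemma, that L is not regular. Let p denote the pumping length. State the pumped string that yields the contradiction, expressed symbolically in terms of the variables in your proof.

0^{p+1-k} 1^p

Suppose for contradiction that L is regular, and let p be the pumping length.
Choose w = 0^{p+1} 1^p ∈ L, with |w| = 2p+1 ≥ p.
The pumping lemma gives a decomposition w = xyz where |xy| ≤ p and y is nonempty.
Since the first p symbols of w are all 0's and |xy| ≤ p, y lies entirely in the leading 0-block: y = 0^k for some k with 1 ≤ k ≤ p.
Consider xy^0z = xz = 0^{p+1-k} 1^p. Since k ≥ 1, the 0-count p+1-k is at most p, so i > j fails; thus xz ∉ L.
This contradicts the pumping lemma, so L is not regular.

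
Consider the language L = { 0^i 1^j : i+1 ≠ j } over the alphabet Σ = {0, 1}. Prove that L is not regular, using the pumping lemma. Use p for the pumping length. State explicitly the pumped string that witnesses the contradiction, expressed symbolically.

Assume L is regular. Let p be the pumping length given by the pumping lemma.
Choose w = 0^p 1^{p+p!+1}. Since p ≠ (p+p!+1)-1 = p+p!, w ∈ L; and |w| ≥ p.
The pumping lemma gives a decomposition w = xyz where |xy| ≤ p and |y| ≥ 1.
The first p characters of w are 0's, so xy (and hence y) consists only of 0's. Write y = 0^k, 1 ≤ k ≤ p.
Since 1 ≤ k ≤ p, k divides p!; set t = 1 + p!/k. Then xy^t z has p + (p!/k)·k = p + p! copies of 0. Now the 0-count is p+p! and (1-count)-1 = (p+p!+1)-1 = p+p!, so i+1 ≠ j fails. So xy^t z = 0^{p+p!} 1^{p+p!+1} ∉ L.
Contradiction. Therefore L is not regular.

0^{p+p!} 1^{p+p!+1}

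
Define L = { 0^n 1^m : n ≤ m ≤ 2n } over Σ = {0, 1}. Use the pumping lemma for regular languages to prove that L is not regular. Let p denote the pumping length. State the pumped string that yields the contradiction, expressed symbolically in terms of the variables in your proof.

Toward a contradiction, assume L is regular with pumping length p.
Take w = 0^p 1^p ∈ L (since p ≤ p ≤ 2p), with |w| = 2p ≥ p.
The pumping lemma gives a decomposition w = xyz where |xy| ≤ p and |y| > 0.
Because |xy| ≤ p and w begins with p copies of 0, we have y = 0^k with 1 ≤ k ≤ p.
Pump with i = 2: xy^2z = 0^{p+k} 1^p. Now n = p+k > p = m, so the condition n ≤ m fails. Thus xy^2z ∉ L.
Contradiction. Therefore L is not regular.

0^{p+k} 1^p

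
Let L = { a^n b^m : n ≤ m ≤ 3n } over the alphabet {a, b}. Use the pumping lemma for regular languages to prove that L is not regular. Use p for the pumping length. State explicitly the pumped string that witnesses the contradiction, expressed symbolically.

a^{p+k} b^p

Toward a contradiction, assume L is regular with pumping length p.
Take w = a^p b^p ∈ L (since p ≤ p ≤ 3p), with |w| = 2p ≥ p.
Write w = xyz as guaranteed by the lemma, with |xy| ≤ p and |y| > 0.
Since the first p symbols of w are all a's and |xy| ≤ p, y lies entirely in the leading a-block: y = a^k for some k with 1 ≤ k ≤ p.
Pump with i = 2: xy^2z = a^{p+k} b^p. Now n = p+k > p = m, so the condition n ≤ m fails. Thus xy^2z ∉ L.
This is a contradiction; hence L is not regular.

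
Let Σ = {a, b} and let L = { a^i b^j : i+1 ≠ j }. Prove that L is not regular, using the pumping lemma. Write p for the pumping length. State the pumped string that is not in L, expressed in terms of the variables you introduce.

Toward a contradiction, assume L is regular with pumping length p.
Choose w = a^p b^{p+p!+1}. Since p ≠ (p+p!+1)-1 = p+p!, w ∈ L; and |w| ≥ p.
Write w = xyz as guaranteed by the lemma, with |xy| ≤ p and |y| ≥ 1.
Since the first p symbols of w are all a's and |xy| ≤ p, y lies entirely in the leading a-block: y = a^k for some k with 1 ≤ k ≤ p.
Since 1 ≤ k ≤ p, k divides p!; set t = 1 + p!/k. Then xy^t z has p + (p!/k)·k = p + p! copies of a. Now the a-count is p+p! and (b-count)-1 = (p+p!+1)-1 = p+p!, so i+1 ≠ j fails. So xy^t z = a^{p+p!} b^{p+p!+1} ∉ L.
This is a contradiction; hence L is not regular.

a^{p+p!} b^{p+p!+1}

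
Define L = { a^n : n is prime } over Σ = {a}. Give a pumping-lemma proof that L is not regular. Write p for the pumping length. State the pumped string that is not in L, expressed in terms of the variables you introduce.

a^{q(1+k)}

Toward a contradiction, assume L is regular with pumping length p.
Let q be a prime with q ≥ p+2 (infinitely many primes exist), and take w = a^q ∈ L with |w| = q ≥ p.
Write w = xyz as guaranteed by the lemma, with |xy| ≤ p and |y| > 0.
Then y = a^k for some k with 1 ≤ k ≤ p.
Since 1 ≤ k ≤ p, |xz| = q-k. Pump with i = q+1: |xy^{q+1}z| = (q-k)+(q+1)k = q+qk = q(1+k), which is composite (both factors ≥ 2). So xy^{q+1}z = a^{q(1+k)} ∉ L.
Contradiction. Therefore L is not regular.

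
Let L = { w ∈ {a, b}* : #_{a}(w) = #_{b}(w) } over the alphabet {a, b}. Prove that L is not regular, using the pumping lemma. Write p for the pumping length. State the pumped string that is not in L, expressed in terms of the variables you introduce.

Assume L is regular. Let p be the pumping length given by the pumping lemma.
Choose w = a^p b^p ∈ L with |w| = 2p ≥ p.
The pumping lemma gives a decomposition w = xyz where |xy| ≤ p and |y| ≥ 1.
The first p characters of w are a's, so xy (and hence y) consists only of a's. Write y = a^k, 1 ≤ k ≤ p.
Pump with i = 2: xy^2z = a^{p+k} b^p has p+k occurrences of a but only p of b. Since k ≥ 1 the counts differ, so xy^2z ∉ L.
This contradicts the pumping lemma, so L is not regular.

a^{p+k} b^p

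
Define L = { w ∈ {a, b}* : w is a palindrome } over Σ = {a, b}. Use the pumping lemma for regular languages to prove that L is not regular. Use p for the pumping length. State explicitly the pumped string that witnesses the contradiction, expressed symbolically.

Toward a contradiction, assume L is regular with pumping length p.
Take w = a^p b a^p, a palindrome of length 2p+1 ≥ p.
By the pumping lemma, w = xyz with |xy| ≤ p and y is nonempty.
Because |xy| ≤ p and w begins with p copies of a, we have y = a^k with 1 ≤ k ≤ p.
Pump with i = 2: xy^2z = a^{p+k} b a^p. Its reverse is a^p b a^{p+k}, which differs from xy^2z since k ≥ 1. So xy^2z is not a palindrome and xy^2z ∉ L.
This contradicts the pumping lemma, so L is not regular.

a^{p+k} b a^p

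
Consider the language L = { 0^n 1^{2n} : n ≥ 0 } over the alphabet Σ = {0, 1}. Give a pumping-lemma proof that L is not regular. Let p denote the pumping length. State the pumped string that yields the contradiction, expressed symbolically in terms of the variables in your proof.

0^{p+k} 1^{2p}

Toward a contradiction, assume L is regular with pumping length p.
Take w = 0^p 1^{2p}. Then w ∈ L and |w| = 3p ≥ p.
By the pumping lemma, w = xyz with |xy| ≤ p and |y| ≥ 1.
Because |xy| ≤ p and w begins with p copies of 0, we have y = 0^k with 1 ≤ k ≤ p.
Pump with i = 2: xy^2z = 0^{p+k} 1^{2p}. For this to lie in L we would need 2p = 2(p+k), which forces k = 0. But k ≥ 1, so xy^2z ∉ L.
Contradiction. Therefore L is not regular.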